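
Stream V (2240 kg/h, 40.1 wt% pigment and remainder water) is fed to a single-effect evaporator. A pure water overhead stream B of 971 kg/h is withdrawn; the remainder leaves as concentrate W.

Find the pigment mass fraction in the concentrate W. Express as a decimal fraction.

pigment is not removed: 2240×0.401 = 898.24 kg/h of pigment enters W.
Concentrate = 2240 − 971 = 1269 kg/h.
Mass fraction = 898.24/1269 = 0.708.

0.708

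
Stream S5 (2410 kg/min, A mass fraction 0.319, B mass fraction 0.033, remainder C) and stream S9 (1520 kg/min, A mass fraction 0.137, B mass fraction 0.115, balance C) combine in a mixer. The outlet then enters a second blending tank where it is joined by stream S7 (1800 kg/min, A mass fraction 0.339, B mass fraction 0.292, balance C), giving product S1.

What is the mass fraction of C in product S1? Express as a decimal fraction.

Overall, product flow = 5730 kg/min.
C in = 2410×0.648 + 1520×0.748 + 1800×0.369 = 3362.8 kg/min.
C fraction in S1 = 0.587.

0.587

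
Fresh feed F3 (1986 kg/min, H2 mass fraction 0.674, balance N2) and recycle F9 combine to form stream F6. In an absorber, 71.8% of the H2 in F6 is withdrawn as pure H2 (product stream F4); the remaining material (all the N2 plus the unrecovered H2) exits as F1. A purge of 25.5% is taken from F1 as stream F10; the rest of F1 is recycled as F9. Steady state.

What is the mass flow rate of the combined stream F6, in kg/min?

4234 kg/min

N2 enters only via F3 and leaves only via the purge: 1986×0.326 = 0.255×(N2 in F1), and the absorber passes all N2, so N2 in F6 = N2 in F1 = 2539 kg/min.
H2 in F6: m_A = 1986×0.674 + (1−0.255)·(1−0.718)·m_A, so m_A = 1338.6/0.7899 = 1694.6 kg/min.
F6 = 1694.6 + 2539 = 4233.5 kg/min.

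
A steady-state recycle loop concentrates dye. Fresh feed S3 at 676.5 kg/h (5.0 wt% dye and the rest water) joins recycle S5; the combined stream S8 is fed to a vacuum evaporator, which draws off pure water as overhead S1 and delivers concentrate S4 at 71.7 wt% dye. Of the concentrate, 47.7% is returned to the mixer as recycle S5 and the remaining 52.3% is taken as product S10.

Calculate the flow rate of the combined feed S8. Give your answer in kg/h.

Overall dye balance (none leaves overhead): dye in fresh feed = dye in product, i.e. 676.5×0.050 = (1−0.477)·S4·0.717.
S4 = 33.825/(0.717×0.523) = 90.202 kg/h.
Recycle S5 = 0.477×90.202 = 43.026 kg/h.
Combined feed S8 = 676.5 + 43.026 = 719.53 kg/h.

719.5 kg/h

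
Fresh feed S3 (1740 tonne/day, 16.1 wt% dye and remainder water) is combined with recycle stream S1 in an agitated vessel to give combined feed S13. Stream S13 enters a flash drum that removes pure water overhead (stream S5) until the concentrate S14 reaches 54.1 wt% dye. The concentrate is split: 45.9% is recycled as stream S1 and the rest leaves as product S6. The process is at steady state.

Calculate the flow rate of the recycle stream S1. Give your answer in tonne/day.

439.3 tonne/day

Overall dye balance (none leaves overhead): dye in fresh feed = dye in product, i.e. 1740×0.161 = (1−0.459)·S14·0.541.
S14 = 280.14/(0.541×0.541) = 957.15 tonne/day.
Recycle S1 = 0.459×957.15 = 439.33 tonne/day.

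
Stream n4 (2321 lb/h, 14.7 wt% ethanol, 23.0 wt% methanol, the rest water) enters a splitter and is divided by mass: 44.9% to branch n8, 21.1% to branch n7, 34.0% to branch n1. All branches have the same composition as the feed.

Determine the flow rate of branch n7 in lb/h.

Branch n7 flow = 0.211×2321 = 489.73 lb/h.

489.7 lb/h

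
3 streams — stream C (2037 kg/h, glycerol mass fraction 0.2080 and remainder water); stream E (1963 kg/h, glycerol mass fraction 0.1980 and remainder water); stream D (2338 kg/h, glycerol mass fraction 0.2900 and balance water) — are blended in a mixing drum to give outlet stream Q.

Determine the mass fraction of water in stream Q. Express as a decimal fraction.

Total flow out = 2037 + 1963 + 2338 = 6338 kg/h.
water in = 2037×0.792 + 1963×0.802 + 2338×0.710 = 4847.6 kg/h.
water mass fraction in Q = 4847.6/6338 = 0.7648.

0.7648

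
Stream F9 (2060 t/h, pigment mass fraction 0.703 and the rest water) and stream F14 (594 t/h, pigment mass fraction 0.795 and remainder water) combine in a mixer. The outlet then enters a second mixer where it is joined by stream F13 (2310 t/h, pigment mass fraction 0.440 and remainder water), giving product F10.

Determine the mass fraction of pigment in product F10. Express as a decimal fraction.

Overall, product flow = 4964 t/h.
pigment in = 2060×0.703 + 594×0.795 + 2310×0.440 = 2936.8 t/h.
pigment fraction in F10 = 0.592.

0.592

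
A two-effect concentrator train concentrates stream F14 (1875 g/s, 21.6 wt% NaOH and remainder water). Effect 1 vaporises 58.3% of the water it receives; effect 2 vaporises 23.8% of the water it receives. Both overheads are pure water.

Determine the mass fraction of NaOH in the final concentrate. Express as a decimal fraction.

0.464

water in feed = 1875×0.784 = 1470 g/s.
After stage 1: water left = (1−0.583)×1470 = 612.99; stream total = 1018 g/s.
After stage 2: water left = (1−0.238)×612.99 = 467.1; final concentrate = 872.1 g/s.
NaOH fraction = 405/872.1 = 0.464.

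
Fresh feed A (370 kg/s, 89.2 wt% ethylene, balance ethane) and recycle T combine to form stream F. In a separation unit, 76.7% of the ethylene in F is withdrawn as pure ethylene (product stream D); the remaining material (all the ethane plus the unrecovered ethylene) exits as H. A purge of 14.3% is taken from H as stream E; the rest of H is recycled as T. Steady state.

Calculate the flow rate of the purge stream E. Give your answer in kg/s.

ethane enters only via A and leaves only via the purge: 370×0.108 = 0.143×(ethane in H), and the separation unit passes all ethane, so ethane in F = ethane in H = 279.44 kg/s.
ethylene in F: m_A = 370×0.892 + (1−0.143)·(1−0.767)·m_A, so m_A = 330.04/0.8003 = 412.39 kg/s.
H = (1−0.767)×412.39 + 279.44 = 375.53 kg/s.
Purge E = 0.143×375.53 = 53.7 kg/s.

53.7 kg/s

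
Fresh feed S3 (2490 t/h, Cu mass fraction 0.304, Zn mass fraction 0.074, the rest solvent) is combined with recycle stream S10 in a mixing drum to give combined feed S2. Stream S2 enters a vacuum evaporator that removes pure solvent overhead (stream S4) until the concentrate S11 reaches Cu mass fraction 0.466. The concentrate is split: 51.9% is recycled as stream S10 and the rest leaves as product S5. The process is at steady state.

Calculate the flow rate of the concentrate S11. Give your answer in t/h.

Overall Cu balance (none leaves overhead): Cu in fresh feed = Cu in product, i.e. 2490×0.304 = (1−0.519)·S11·0.466.
S11 = 756.96/(0.466×0.481) = 3377.1 t/h.

3377 t/h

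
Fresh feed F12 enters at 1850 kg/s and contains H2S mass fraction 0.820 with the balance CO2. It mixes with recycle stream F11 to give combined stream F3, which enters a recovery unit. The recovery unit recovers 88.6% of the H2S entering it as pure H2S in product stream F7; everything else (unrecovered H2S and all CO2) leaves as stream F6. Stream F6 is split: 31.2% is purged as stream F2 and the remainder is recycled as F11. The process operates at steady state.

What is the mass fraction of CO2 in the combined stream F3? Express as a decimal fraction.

0.393

CO2 enters only via F12 and leaves only via the purge: 1850×0.180 = 0.312×(CO2 in F6), and the recovery unit passes all CO2, so CO2 in F3 = CO2 in F6 = 1067.3 kg/s.
H2S in F3: m_A = 1850×0.820 + (1−0.312)·(1−0.886)·m_A, so m_A = 1517/0.9216 = 1646.1 kg/s.
F3 = 1646.1 + 1067.3 = 2713.4 kg/s.
CO2 fraction in F3 = 1067.3/2713.4 = 0.393.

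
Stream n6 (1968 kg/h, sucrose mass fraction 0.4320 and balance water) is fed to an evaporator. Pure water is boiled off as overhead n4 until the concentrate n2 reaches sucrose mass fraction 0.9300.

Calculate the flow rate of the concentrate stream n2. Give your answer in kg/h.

914.2 kg/h

sucrose is conserved: 1968×0.432 = 850.18 kg/h all reports to the concentrate.
Concentrate = 850.18/(target fraction) = 914.17 kg/h.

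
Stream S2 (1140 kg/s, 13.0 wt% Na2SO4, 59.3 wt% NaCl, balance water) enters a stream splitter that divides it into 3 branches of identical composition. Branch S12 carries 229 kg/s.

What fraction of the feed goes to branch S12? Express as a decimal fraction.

0.201

Fraction to S12 = 229/1140 = 0.2009.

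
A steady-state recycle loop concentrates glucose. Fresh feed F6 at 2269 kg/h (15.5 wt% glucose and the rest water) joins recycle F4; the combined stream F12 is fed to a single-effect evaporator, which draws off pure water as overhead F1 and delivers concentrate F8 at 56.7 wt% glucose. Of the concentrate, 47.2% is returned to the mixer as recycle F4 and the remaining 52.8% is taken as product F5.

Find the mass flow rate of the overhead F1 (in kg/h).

Overall glucose balance (none leaves overhead): glucose in fresh feed = glucose in product, i.e. 2269×0.155 = (1−0.472)·F8·0.567.
F8 = 351.69/(0.567×0.528) = 1174.8 kg/h.
Recycle F4 = 0.472×1174.8 = 554.49 kg/h.
Combined feed F12 = 2269 + 554.49 = 2823.5 kg/h.
Overhead F1 = F12 − F8 = 2823.5 − 1174.8 = 1648.7 kg/h.

1649 kg/h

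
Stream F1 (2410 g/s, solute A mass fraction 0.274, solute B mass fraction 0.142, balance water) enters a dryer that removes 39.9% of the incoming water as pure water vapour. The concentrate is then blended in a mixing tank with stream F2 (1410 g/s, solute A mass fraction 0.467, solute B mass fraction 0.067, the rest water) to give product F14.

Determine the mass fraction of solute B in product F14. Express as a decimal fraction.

0.134

Vapour removed = 0.399×0.584×2410 = 561.57 g/s; concentrate = 1848.4 g/s.
solute B reaching the mixer = 342.22 (from concentrate) + 1410×0.067 = 436.69 g/s.
Product flow = 1848.4 + 1410 = 3258.4 g/s; solute B fraction = 0.134.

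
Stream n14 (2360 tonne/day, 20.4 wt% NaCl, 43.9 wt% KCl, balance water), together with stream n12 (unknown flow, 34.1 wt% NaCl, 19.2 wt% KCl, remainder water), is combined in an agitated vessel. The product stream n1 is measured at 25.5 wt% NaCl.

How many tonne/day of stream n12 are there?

1400 tonne/day

Let n12 be the unknown flow. Total out = 2360 + n12.
NaCl balance: 481.44 + 0.341·n12 = 0.255·(2360 + n12)
(0.341 − 0.255)·n12 = 0.255×2360 − 481.44 = 120.36
n12 = 120.36 / 0.086 = 1399.5 tonne/day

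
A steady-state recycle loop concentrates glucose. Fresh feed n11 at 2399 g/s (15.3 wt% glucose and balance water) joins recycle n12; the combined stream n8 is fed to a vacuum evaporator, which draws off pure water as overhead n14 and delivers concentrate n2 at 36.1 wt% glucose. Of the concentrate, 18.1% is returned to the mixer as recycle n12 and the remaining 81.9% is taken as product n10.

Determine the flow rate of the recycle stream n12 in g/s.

Overall glucose balance (none leaves overhead): glucose in fresh feed = glucose in product, i.e. 2399×0.153 = (1−0.181)·n2·0.361.
n2 = 367.05/(0.361×0.819) = 1241.5 g/s.
Recycle n12 = 0.181×1241.5 = 224.7 g/s.

224.7 g/s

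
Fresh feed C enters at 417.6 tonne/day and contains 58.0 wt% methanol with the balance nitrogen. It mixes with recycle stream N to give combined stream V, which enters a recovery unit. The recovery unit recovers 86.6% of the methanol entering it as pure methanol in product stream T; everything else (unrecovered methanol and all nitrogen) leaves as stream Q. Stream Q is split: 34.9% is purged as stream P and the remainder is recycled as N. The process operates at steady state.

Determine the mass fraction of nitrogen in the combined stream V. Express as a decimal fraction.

nitrogen enters only via C and leaves only via the purge: 417.6×0.420 = 0.349×(nitrogen in Q), and the recovery unit passes all nitrogen, so nitrogen in V = nitrogen in Q = 502.56 tonne/day.
methanol in V: m_A = 417.6×0.580 + (1−0.349)·(1−0.866)·m_A, so m_A = 242.21/0.9128 = 265.36 tonne/day.
V = 265.36 + 502.56 = 767.91 tonne/day.
nitrogen fraction in V = 502.56/767.91 = 0.654.

0.654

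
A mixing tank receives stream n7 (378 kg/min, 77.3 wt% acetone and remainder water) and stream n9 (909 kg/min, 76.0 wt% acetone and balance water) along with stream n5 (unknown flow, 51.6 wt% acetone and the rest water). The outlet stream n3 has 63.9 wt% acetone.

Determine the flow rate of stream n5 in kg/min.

Let n5 be the unknown flow. Total out = 1287 + n5.
acetone balance: 983.03 + 0.516·n5 = 0.639·(1287 + n5)
(0.516 − 0.639)·n5 = 0.639×1287 − 983.03 = -160.64
n5 = -160.64 / -0.123 = 1306 kg/min

1306 kg/min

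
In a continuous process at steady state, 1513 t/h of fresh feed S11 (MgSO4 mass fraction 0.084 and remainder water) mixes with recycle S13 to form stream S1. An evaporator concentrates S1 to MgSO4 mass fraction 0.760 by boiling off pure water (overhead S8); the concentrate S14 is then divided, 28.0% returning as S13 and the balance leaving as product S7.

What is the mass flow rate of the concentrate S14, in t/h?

Overall MgSO4 balance (none leaves overhead): MgSO4 in fresh feed = MgSO4 in product, i.e. 1513×0.084 = (1−0.280)·S14·0.760.
S14 = 127.09/(0.760×0.720) = 232.26 t/h.

232.3 t/h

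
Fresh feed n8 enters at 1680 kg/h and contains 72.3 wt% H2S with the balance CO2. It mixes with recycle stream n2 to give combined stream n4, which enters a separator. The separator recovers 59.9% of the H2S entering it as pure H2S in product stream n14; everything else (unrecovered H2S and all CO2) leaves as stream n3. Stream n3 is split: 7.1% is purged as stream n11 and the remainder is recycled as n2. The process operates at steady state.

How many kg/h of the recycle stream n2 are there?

6810 kg/h

CO2 enters only via n8 and leaves only via the purge: 1680×0.277 = 0.071×(CO2 in n3), and the separator passes all CO2, so CO2 in n4 = CO2 in n3 = 6554.4 kg/h.
H2S in n4: m_A = 1680×0.723 + (1−0.071)·(1−0.599)·m_A, so m_A = 1214.6/0.6275 = 1935.8 kg/h.
n3 = (1−0.599)×1935.8 + 6554.4 = 7330.6 kg/h.
Recycle n2 = (1−0.071)×7330.6 = 6810.1 kg/h.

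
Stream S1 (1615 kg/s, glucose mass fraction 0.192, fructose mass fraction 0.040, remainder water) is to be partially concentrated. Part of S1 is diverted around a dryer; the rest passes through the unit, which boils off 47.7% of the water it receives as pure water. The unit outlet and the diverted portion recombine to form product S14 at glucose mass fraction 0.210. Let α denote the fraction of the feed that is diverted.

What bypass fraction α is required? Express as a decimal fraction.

0.766

All 1615×0.192 = 310.08 kg/s of glucose reaches S14, so S14 = 310.08/0.210 = 1476.6 kg/s and vapour = 138.43 kg/s.
The evaporator receives (1−α)·1615 of feed at 0.768 water and removes 0.477 of that water:
0.477×0.768×(1−α)×1615 = 138.43
(1−α) = 138.43/591.63 = 0.2340;  α = 0.7660.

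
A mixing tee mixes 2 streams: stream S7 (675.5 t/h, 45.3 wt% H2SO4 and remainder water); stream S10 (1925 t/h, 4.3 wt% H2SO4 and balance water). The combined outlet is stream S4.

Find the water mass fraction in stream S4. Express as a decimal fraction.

0.850

Total flow out = 675.5 + 1925 = 2600.5 t/h.
water in = 675.5×0.547 + 1925×0.957 = 2211.7 t/h.
water mass fraction in S4 = 2211.7/2600.5 = 0.850.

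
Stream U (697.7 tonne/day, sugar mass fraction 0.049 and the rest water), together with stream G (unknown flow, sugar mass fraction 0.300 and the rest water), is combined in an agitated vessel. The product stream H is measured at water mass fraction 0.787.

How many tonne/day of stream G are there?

1315 tonne/day

Let G be the unknown flow. Total out = 697.7 + G.
water balance: 663.51 + 0.700·G = 0.787·(697.7 + G)
(0.700 − 0.787)·G = 0.787×697.7 − 663.51 = -114.42
G = -114.42 / -0.087 = 1315.2 tonne/day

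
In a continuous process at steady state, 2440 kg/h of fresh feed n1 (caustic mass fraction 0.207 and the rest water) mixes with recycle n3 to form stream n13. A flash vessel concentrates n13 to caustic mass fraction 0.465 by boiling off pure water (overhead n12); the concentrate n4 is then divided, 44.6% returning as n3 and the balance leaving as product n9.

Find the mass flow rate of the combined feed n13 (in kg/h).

Overall caustic balance (none leaves overhead): caustic in fresh feed = caustic in product, i.e. 2440×0.207 = (1−0.446)·n4·0.465.
n4 = 505.08/(0.465×0.554) = 1960.6 kg/h.
Recycle n3 = 0.446×1960.6 = 874.44 kg/h.
Combined feed n13 = 2440 + 874.44 = 3314.4 kg/h.

3314 kg/h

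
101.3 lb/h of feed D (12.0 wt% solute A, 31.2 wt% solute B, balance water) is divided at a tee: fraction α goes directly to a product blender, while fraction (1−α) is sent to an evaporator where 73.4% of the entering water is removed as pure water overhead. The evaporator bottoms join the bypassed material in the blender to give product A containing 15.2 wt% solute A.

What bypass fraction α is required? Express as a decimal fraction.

All 101.3×0.120 = 12.156 lb/h of solute A reaches A, so A = 12.156/0.152 = 79.974 lb/h and vapour = 21.326 lb/h.
The evaporator receives (1−α)·101.3 of feed at 0.568 water and removes 0.734 of that water:
0.734×0.568×(1−α)×101.3 = 21.326
(1−α) = 21.326/42.233 = 0.5050;  α = 0.4950.

0.495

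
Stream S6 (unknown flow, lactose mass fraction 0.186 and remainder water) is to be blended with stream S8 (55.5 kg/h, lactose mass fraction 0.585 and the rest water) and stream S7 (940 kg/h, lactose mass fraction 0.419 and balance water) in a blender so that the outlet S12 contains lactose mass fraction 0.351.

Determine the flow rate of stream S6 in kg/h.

466.1 kg/h

Let S6 be the unknown flow. Total out = 995.5 + S6.
lactose balance: 426.33 + 0.186·S6 = 0.351·(995.5 + S6)
(0.186 − 0.351)·S6 = 0.351×995.5 − 426.33 = -76.907
S6 = -76.907 / -0.165 = 466.1 kg/h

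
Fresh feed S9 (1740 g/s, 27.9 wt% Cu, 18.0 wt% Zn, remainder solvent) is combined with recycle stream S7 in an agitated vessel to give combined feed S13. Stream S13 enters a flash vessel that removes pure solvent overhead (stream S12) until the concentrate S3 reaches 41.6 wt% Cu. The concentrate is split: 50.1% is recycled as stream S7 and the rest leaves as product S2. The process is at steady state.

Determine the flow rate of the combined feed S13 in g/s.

2912 g/s

Overall Cu balance (none leaves overhead): Cu in fresh feed = Cu in product, i.e. 1740×0.279 = (1−0.501)·S3·0.416.
S3 = 485.46/(0.416×0.499) = 2338.6 g/s.
Recycle S7 = 0.501×2338.6 = 1171.6 g/s.
Combined feed S13 = 1740 + 1171.6 = 2911.6 g/s.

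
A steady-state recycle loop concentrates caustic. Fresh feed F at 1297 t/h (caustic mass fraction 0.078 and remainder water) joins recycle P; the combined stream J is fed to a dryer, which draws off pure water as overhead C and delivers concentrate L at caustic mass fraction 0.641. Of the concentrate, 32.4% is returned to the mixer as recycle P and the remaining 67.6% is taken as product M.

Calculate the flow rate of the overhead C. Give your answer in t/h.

1139 t/h

Overall caustic balance (none leaves overhead): caustic in fresh feed = caustic in product, i.e. 1297×0.078 = (1−0.324)·L·0.641.
L = 101.17/(0.641×0.676) = 233.47 t/h.
Recycle P = 0.324×233.47 = 75.644 t/h.
Combined feed J = 1297 + 75.644 = 1372.6 t/h.
Overhead C = J − L = 1372.6 − 233.47 = 1139.2 t/h.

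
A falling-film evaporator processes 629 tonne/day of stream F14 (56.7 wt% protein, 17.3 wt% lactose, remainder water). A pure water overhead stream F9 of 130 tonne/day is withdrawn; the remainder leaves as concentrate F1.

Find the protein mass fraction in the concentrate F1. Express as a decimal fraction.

protein is not removed: 629×0.567 = 356.64 tonne/day of protein enters F1.
Concentrate = 629 − 130 = 499 tonne/day.
Mass fraction = 356.64/499 = 0.715.

0.715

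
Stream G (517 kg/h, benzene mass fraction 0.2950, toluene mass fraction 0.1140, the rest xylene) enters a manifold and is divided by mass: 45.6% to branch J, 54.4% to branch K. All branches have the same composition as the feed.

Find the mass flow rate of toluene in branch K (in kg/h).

Branch K total = 0.544×517 = 281.25 kg/h.
toluene in K = 0.114×281.25 = 32.062 kg/h.

32.06 kg/h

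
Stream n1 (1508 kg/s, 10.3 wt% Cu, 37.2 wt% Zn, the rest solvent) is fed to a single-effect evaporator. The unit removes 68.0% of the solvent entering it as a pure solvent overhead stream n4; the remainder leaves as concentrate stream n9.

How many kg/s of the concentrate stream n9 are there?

969.6 kg/s

solvent entering = 1508×0.525 = 791.7 kg/s; overhead removed = 0.680×791.7 = 538.36 kg/s.
Concentrate = 1508 − 538.36 = 969.64 kg/s.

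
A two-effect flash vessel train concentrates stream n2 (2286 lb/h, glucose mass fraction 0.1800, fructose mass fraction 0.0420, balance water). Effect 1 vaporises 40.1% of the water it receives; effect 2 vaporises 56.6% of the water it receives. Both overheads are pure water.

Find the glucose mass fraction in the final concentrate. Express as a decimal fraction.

water in feed = 2286×0.778 = 1778.5 lb/h.
After stage 1: water left = (1−0.401)×1778.5 = 1065.3; stream total = 1572.8 lb/h.
After stage 2: water left = (1−0.566)×1065.3 = 462.35; final concentrate = 969.84 lb/h.
glucose fraction = 411.48/969.84 = 0.4243.

0.4243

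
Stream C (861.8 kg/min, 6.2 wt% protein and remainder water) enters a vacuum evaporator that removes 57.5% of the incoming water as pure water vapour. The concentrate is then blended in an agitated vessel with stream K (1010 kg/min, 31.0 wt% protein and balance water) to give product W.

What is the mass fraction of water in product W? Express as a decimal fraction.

Vapour removed = 0.575×0.938×861.8 = 464.81 kg/min; concentrate = 396.99 kg/min.
water reaching the mixer = 343.56 (from concentrate) + 1010×0.690 = 1040.5 kg/min.
Product flow = 396.99 + 1010 = 1407 kg/min; water fraction = 0.739.

0.739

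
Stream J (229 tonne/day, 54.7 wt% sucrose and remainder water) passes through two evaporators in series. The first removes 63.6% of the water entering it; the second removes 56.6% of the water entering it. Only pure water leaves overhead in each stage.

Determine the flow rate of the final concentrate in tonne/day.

141.7 tonne/day

water in feed = 229×0.453 = 103.74 tonne/day.
After stage 1: water left = (1−0.636)×103.74 = 37.76; stream total = 163.02 tonne/day.
After stage 2: water left = (1−0.566)×37.76 = 16.388; final concentrate = 141.65 tonne/day.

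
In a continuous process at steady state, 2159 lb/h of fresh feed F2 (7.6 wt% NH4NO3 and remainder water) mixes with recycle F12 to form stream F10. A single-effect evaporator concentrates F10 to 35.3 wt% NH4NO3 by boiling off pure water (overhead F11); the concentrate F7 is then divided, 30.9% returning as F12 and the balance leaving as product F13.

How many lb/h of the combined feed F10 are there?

Overall NH4NO3 balance (none leaves overhead): NH4NO3 in fresh feed = NH4NO3 in product, i.e. 2159×0.076 = (1−0.309)·F7·0.353.
F7 = 164.08/(0.353×0.691) = 672.69 lb/h.
Recycle F12 = 0.309×672.69 = 207.86 lb/h.
Combined feed F10 = 2159 + 207.86 = 2366.9 lb/h.

2367 lb/h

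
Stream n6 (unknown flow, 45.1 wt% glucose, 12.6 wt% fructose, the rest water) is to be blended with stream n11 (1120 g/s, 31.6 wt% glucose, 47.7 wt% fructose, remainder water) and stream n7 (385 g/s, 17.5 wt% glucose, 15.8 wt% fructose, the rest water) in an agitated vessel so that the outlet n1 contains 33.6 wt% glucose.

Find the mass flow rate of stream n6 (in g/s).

733.8 g/s

Let n6 be the unknown flow. Total out = 1505 + n6.
glucose balance: 421.3 + 0.451·n6 = 0.336·(1505 + n6)
(0.451 − 0.336)·n6 = 0.336×1505 − 421.3 = 84.385
n6 = 84.385 / 0.115 = 733.78 g/s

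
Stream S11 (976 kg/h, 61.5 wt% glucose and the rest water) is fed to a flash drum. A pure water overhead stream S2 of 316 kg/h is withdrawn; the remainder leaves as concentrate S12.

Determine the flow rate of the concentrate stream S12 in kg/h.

660 kg/h

Concentrate = 976 − 316 = 660 kg/h.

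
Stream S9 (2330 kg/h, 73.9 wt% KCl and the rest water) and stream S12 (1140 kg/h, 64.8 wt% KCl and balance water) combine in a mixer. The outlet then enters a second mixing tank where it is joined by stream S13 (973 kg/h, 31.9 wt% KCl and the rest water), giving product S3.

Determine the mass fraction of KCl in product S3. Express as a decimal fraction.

0.6237

Overall, product flow = 4443 kg/h.
KCl in = 2330×0.739 + 1140×0.648 + 973×0.319 = 2771 kg/h.
KCl fraction in S3 = 0.6237.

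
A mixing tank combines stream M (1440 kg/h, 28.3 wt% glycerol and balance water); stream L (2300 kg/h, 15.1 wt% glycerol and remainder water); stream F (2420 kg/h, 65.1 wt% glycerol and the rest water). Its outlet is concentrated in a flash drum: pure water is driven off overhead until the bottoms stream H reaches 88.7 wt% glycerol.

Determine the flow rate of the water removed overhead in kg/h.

3533 kg/h

glycerol entering = 1440×0.283 + 2300×0.151 + 2420×0.651 = 2330.2 kg/h.
All glycerol reports to H, so H = 2330.2/0.887 = 2627.1 kg/h.
Total feed = 6160 kg/h; overhead = 6160 − 2627.1 = 3532.9 kg/h.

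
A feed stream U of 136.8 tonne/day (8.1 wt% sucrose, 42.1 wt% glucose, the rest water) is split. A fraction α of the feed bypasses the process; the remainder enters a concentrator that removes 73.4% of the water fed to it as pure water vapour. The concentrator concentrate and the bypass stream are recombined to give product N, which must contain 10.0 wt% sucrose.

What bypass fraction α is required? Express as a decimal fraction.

All 136.8×0.081 = 11.081 tonne/day of sucrose reaches N, so N = 11.081/0.100 = 110.81 tonne/day and vapour = 25.992 tonne/day.
The evaporator receives (1−α)·136.8 of feed at 0.498 water and removes 0.734 of that water:
0.734×0.498×(1−α)×136.8 = 25.992
(1−α) = 25.992/50.005 = 0.5198;  α = 0.4802.

0.480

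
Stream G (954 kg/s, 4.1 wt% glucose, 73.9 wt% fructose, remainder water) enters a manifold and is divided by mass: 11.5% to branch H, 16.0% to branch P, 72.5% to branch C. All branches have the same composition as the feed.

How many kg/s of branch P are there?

Branch P flow = 0.160×954 = 152.64 kg/s.

152.6 kg/s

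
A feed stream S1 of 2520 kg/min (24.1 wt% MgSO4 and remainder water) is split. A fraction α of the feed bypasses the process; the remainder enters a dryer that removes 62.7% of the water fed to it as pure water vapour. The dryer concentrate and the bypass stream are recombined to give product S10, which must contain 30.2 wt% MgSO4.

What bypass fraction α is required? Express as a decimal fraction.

0.576

All 2520×0.241 = 607.32 kg/min of MgSO4 reaches S10, so S10 = 607.32/0.302 = 2011 kg/min and vapour = 509.01 kg/min.
The evaporator receives (1−α)·2520 of feed at 0.759 water and removes 0.627 of that water:
0.627×0.759×(1−α)×2520 = 509.01
(1−α) = 509.01/1199.3 = 0.4244;  α = 0.5756.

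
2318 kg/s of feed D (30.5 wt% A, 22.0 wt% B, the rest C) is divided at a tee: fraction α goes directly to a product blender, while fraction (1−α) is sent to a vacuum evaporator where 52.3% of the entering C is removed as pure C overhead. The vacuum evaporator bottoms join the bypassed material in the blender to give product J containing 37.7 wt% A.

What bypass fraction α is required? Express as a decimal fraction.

All 2318×0.305 = 706.99 kg/s of A reaches J, so J = 706.99/0.377 = 1875.3 kg/s and vapour = 442.69 kg/s.
The evaporator receives (1−α)·2318 of feed at 0.475 C and removes 0.523 of that C:
0.523×0.475×(1−α)×2318 = 442.69
(1−α) = 442.69/575.85 = 0.7688;  α = 0.2312.

0.231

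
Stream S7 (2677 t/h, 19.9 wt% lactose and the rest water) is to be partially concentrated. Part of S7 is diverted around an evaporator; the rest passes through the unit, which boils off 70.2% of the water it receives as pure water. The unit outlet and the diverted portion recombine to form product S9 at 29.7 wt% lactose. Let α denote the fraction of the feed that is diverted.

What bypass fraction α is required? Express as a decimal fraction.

All 2677×0.199 = 532.72 t/h of lactose reaches S9, so S9 = 532.72/0.297 = 1793.7 t/h and vapour = 883.32 t/h.
The evaporator receives (1−α)·2677 of feed at 0.801 water and removes 0.702 of that water:
0.702×0.801×(1−α)×2677 = 883.32
(1−α) = 883.32/1505.3 = 0.5868;  α = 0.4132.

0.413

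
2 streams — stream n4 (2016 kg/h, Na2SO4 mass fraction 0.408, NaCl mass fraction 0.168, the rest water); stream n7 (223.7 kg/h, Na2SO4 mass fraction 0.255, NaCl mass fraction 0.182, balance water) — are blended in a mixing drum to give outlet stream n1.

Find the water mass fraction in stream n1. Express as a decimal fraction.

Total flow out = 2016 + 223.7 = 2239.7 kg/h.
water in = 2016×0.424 + 223.7×0.563 = 980.73 kg/h.
water mass fraction in n1 = 980.73/2239.7 = 0.438.

0.438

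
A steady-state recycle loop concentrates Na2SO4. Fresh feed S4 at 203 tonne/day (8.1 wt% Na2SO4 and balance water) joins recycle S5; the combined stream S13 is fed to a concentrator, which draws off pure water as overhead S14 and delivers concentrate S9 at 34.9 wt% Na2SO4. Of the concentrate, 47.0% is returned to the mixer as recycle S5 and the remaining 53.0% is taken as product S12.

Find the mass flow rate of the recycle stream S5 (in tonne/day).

Overall Na2SO4 balance (none leaves overhead): Na2SO4 in fresh feed = Na2SO4 in product, i.e. 203×0.081 = (1−0.470)·S9·0.349.
S9 = 16.443/(0.349×0.530) = 88.895 tonne/day.
Recycle S5 = 0.470×88.895 = 41.781 tonne/day.

41.78 tonne/day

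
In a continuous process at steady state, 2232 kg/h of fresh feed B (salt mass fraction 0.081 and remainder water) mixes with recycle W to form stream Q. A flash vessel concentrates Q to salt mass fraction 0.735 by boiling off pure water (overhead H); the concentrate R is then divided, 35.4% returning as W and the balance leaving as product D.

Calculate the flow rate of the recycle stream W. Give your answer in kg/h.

Overall salt balance (none leaves overhead): salt in fresh feed = salt in product, i.e. 2232×0.081 = (1−0.354)·R·0.735.
R = 180.79/(0.735×0.646) = 380.77 kg/h.
Recycle W = 0.354×380.77 = 134.79 kg/h.

134.8 kg/h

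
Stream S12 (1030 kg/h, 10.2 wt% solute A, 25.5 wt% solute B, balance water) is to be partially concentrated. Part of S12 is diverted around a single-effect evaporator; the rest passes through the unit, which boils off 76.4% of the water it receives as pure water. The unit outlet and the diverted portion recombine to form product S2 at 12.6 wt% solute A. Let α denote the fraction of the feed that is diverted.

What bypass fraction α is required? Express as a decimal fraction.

0.612

All 1030×0.102 = 105.06 kg/h of solute A reaches S2, so S2 = 105.06/0.126 = 833.81 kg/h and vapour = 196.19 kg/h.
The evaporator receives (1−α)·1030 of feed at 0.643 water and removes 0.764 of that water:
0.764×0.643×(1−α)×1030 = 196.19
(1−α) = 196.19/505.99 = 0.3877;  α = 0.6123.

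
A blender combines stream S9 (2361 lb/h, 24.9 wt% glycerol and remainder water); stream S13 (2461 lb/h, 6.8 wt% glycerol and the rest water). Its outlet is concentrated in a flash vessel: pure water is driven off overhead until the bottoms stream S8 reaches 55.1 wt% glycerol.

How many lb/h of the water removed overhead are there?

3451 lb/h

glycerol entering = 2361×0.249 + 2461×0.068 = 755.24 lb/h.
All glycerol reports to S8, so S8 = 755.24/0.551 = 1370.7 lb/h.
Total feed = 4822 lb/h; overhead = 4822 − 1370.7 = 3451.3 lb/h.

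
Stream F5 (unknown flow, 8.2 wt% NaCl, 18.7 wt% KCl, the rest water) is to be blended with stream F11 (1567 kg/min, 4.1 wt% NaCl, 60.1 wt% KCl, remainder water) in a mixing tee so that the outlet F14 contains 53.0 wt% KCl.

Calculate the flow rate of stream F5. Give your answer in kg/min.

Let F5 be the unknown flow. Total out = 1567 + F5.
KCl balance: 941.77 + 0.187·F5 = 0.530·(1567 + F5)
(0.187 − 0.530)·F5 = 0.530×1567 − 941.77 = -111.26
F5 = -111.26 / -0.343 = 324.36 kg/min

324.4 kg/min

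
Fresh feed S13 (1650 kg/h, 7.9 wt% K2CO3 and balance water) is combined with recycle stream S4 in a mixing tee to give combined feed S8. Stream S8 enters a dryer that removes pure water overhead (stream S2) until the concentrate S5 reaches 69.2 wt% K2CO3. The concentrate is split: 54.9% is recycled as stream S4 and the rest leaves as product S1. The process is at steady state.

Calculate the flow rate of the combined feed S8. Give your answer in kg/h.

Overall K2CO3 balance (none leaves overhead): K2CO3 in fresh feed = K2CO3 in product, i.e. 1650×0.079 = (1−0.549)·S5·0.692.
S5 = 130.35/(0.692×0.451) = 417.67 kg/h.
Recycle S4 = 0.549×417.67 = 229.3 kg/h.
Combined feed S8 = 1650 + 229.3 = 1879.3 kg/h.

1879 kg/h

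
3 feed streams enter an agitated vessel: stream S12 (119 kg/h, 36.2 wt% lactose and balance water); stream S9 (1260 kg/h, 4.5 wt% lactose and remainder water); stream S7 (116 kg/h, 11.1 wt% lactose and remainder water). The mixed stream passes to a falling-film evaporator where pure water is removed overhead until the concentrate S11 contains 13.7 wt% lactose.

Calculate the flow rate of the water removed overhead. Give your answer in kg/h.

lactose entering = 119×0.362 + 1260×0.045 + 116×0.111 = 112.65 kg/h.
All lactose reports to S11, so S11 = 112.65/0.137 = 822.29 kg/h.
Total feed = 1495 kg/h; overhead = 1495 − 822.29 = 672.71 kg/h.

672.7 kg/h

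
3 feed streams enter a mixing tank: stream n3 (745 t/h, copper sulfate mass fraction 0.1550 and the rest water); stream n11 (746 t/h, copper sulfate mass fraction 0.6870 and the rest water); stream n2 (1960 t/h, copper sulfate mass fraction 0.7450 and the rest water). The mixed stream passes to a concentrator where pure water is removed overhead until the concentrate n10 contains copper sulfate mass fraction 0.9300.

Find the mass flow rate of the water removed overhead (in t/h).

1206 t/h

copper sulfate entering = 745×0.155 + 746×0.687 + 1960×0.745 = 2088.2 t/h.
All copper sulfate reports to n10, so n10 = 2088.2/0.930 = 2245.4 t/h.
Total feed = 3451 t/h; overhead = 3451 − 2245.4 = 1205.6 t/h.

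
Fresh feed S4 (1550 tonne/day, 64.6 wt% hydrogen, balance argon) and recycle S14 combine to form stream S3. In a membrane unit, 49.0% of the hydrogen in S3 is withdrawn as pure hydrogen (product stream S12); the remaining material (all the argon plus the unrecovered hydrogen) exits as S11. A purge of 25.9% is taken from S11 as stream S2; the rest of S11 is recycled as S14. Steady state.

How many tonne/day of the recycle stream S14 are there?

2178 tonne/day

argon enters only via S4 and leaves only via the purge: 1550×0.354 = 0.259×(argon in S11), and the membrane unit passes all argon, so argon in S3 = argon in S11 = 2118.5 tonne/day.
hydrogen in S3: m_A = 1550×0.646 + (1−0.259)·(1−0.490)·m_A, so m_A = 1001.3/0.6221 = 1609.6 tonne/day.
S11 = (1−0.490)×1609.6 + 2118.5 = 2939.4 tonne/day.
Recycle S14 = (1−0.259)×2939.4 = 2178.1 tonne/day.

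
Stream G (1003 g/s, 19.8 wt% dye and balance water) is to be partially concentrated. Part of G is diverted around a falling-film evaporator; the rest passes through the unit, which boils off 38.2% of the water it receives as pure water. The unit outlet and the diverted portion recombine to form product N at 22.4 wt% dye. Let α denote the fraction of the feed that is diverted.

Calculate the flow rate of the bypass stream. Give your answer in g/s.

All 1003×0.198 = 198.59 g/s of dye reaches N, so N = 198.59/0.224 = 886.58 g/s and vapour = 116.42 g/s.
The evaporator receives (1−α)·1003 of feed at 0.802 water and removes 0.382 of that water:
0.382×0.802×(1−α)×1003 = 116.42
(1−α) = 116.42/307.28 = 0.3789;  α = 0.6211.
Bypass flow = 0.6211×1003 = 623 g/s.

623 g/s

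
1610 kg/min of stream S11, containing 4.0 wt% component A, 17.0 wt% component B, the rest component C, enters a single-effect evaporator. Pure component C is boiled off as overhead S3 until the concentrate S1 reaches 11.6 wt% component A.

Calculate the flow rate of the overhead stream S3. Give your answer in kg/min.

component A is conserved: 1610×0.040 = 64.4 kg/min all reports to the concentrate.
Concentrate = 64.4/(target fraction) = 555.17 kg/min.
Overhead = 1610 − 555.17 = 1054.8 kg/min.

1055 kg/min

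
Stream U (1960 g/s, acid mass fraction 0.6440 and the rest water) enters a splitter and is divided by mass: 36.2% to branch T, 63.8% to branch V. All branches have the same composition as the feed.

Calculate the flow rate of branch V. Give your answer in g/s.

Branch V flow = 0.638×1960 = 1250.5 g/s.

1250 g/s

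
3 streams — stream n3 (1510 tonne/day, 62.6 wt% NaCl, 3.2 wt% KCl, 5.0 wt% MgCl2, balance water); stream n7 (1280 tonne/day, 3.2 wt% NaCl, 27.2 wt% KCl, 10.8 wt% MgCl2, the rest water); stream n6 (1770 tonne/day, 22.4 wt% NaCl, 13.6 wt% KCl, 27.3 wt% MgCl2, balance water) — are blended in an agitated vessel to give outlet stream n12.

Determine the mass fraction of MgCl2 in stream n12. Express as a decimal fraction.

Total flow out = 1510 + 1280 + 1770 = 4560 tonne/day.
MgCl2 in = 1510×0.050 + 1280×0.108 + 1770×0.273 = 696.95 tonne/day.
MgCl2 mass fraction in n12 = 696.95/4560 = 0.1528.

0.1528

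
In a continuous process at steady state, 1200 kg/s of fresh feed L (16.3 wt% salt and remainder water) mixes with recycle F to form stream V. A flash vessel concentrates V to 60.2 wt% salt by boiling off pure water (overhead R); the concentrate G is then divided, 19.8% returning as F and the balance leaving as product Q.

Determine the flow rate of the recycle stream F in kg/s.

Overall salt balance (none leaves overhead): salt in fresh feed = salt in product, i.e. 1200×0.163 = (1−0.198)·G·0.602.
G = 195.6/(0.602×0.802) = 405.13 kg/s.
Recycle F = 0.198×405.13 = 80.216 kg/s.

80.22 kg/s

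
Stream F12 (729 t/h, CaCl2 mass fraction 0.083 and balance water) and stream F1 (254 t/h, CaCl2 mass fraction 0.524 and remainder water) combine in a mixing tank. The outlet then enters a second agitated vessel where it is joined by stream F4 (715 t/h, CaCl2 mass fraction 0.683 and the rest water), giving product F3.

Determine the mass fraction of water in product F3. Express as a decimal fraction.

Overall, product flow = 1698 t/h.
water in = 729×0.917 + 254×0.476 + 715×0.317 = 1016.1 t/h.
water fraction in F3 = 0.598.

0.598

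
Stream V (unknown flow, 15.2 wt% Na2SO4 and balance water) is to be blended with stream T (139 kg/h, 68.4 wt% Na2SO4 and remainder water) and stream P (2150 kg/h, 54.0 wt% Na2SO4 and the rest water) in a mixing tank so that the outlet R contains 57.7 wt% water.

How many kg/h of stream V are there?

1062 kg/h

Let V be the unknown flow. Total out = 2289 + V.
water balance: 1032.9 + 0.848·V = 0.577·(2289 + V)
(0.848 − 0.577)·V = 0.577×2289 − 1032.9 = 287.83
V = 287.83 / 0.271 = 1062.1 kg/h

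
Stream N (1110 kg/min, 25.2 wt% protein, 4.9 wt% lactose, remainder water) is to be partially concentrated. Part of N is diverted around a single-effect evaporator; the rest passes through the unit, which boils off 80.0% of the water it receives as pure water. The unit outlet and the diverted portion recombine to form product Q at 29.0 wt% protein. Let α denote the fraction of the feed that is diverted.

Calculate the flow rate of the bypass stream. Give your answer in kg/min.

All 1110×0.252 = 279.72 kg/min of protein reaches Q, so Q = 279.72/0.290 = 964.55 kg/min and vapour = 145.45 kg/min.
The evaporator receives (1−α)·1110 of feed at 0.699 water and removes 0.800 of that water:
0.800×0.699×(1−α)×1110 = 145.45
(1−α) = 145.45/620.71 = 0.2343;  α = 0.7657.
Bypass flow = 0.7657×1110 = 849.9 kg/min.

849.9 kg/min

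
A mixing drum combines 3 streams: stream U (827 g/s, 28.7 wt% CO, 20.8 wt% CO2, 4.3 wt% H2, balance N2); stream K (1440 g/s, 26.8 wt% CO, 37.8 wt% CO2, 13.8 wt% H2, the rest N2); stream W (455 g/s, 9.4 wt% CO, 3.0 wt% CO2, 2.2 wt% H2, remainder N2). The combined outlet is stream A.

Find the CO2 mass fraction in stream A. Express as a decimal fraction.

Total flow out = 827 + 1440 + 455 = 2722 g/s.
CO2 in = 827×0.208 + 1440×0.378 + 455×0.030 = 729.99 g/s.
CO2 mass fraction in A = 729.99/2722 = 0.2682.

0.2682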